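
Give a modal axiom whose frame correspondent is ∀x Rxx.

This is reflexivity; the standard corresponding axiom is T: □ψ → ψ.
Suppose □ψ→ψ is valid. At any x set V(ψ)={w : Rxw}. Then □ψ holds at x, so ψ holds at x, i.e. Rxx.

□ψ → ψ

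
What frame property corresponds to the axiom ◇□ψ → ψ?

Equivalently (dual form): ψ → □◇ψ.
Suppose ψ→□◇ψ is valid. Take Rxy and set V(ψ)={x}. Then ψ at x, so □◇ψ at x, so ◇ψ at y, so some z with Ryz has ψ; z=x, i.e. Ryx.
Conversely, any frame satisfying ∀x ∀y (Rxy → Ryx) validates the schema.
Frame condition: ∀x ∀y (Rxy → Ryx).

symmetry: ∀x ∀y (Rxy → Ryx)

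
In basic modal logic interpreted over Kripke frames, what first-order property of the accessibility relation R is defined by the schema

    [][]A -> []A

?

This is the C4 axiom.
It corresponds to density: forall x forall y (Rxy -> exists z (Rxz & Rzy)).

density: forall x forall y (Rxy -> exists z (Rxz & Rzy))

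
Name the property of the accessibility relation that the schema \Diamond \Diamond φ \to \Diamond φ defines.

Replacing φ by ¬φ and contraposing gives the equivalent schema □φ → □□φ.
Suppose □φ→□□φ is valid. Take Rxy, Ryz and set V(φ)={w : Rxw}. Then □φ at x, so □□φ at x, so □φ at y, so φ at z, i.e. Rxz.

transitivity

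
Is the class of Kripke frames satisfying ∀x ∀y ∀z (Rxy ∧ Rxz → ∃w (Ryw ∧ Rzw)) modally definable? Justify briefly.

Yes — defined by ◇□q → □◇q

Yes: it is convergence, defined by the .2 schema ◇□q → □◇q.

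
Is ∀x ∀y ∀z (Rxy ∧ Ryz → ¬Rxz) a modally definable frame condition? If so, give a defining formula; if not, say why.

If a class were modally definable it would be closed under surjective bounded morphisms (Goldblatt–Thomason).
The 5-cycle (worlds w0,w1,w2,w3,w4 with w0→w1→w2→w3→w4→w0) is intransitive. Mapping every world to a single reflexive point • is a surjective bounded morphism; the reflexive point is not intransitive (R••∧R•• but R••).
Hence intransitivity is not modally definable.

Not modally definable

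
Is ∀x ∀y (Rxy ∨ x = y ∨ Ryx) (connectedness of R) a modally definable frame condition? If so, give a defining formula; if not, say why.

Any modally definable frame class is closed under disjoint unions.
Take 3 disjoint single-world reflexive frames: each is trivially connected, but their disjoint union has 3 worlds with no edge between distinct components, so it is not connected.
So no modal formula (or set of formulas) defines exactly the connected frames.

No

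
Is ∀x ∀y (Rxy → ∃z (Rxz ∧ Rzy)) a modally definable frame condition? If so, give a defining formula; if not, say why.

Yes, by □□q → □q

This is a Sahlqvist condition; the C4 axiom □□q → □q defines it.
Suppose □□q→□q is valid. Take Rxy and set V(q)={w : xR²w}. Then □□q at x, so □q at x, so q at y, i.e. ∃z(Rxz∧Rzy).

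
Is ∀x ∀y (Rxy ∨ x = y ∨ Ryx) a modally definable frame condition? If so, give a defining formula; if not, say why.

Any modally definable frame class is closed under disjoint unions.
Take 2 disjoint single-world reflexive frames: each is trivially connected, but their disjoint union has 2 worlds with no edge between distinct components, so it is not connected.
Hence connectedness of R is not modally definable.

Not modally definable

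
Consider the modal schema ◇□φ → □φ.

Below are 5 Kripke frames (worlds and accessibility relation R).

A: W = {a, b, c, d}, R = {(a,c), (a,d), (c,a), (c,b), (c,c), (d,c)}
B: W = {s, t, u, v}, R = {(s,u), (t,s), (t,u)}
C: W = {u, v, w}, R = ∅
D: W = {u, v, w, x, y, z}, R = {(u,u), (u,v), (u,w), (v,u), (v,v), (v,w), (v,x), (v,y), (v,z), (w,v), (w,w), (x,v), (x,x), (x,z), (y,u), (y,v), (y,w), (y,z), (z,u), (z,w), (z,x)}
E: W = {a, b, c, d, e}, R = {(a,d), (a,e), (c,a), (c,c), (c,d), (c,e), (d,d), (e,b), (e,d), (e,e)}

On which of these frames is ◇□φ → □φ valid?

This is the axiom for the Euclidean property; its first-order frame correspondent is ∀x ∀y ∀z (Rxy ∧ Rxz → Ryz).
A: fails — Rac and Rad but not Rcd.
B: fails — Rsu and Rsu but not Ruu.
C: condition met.
D: fails — Ruw and Ruu but not Rwu.
E: fails — Rad and Rae but not Rde.
Valid on: C.

C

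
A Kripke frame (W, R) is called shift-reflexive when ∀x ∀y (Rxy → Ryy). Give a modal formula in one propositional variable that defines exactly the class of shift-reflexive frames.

□(□s → s)

A defining formula is □(□s → s) (the T□ axiom).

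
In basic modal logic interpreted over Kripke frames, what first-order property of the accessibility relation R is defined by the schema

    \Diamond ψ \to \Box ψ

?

Suppose ◇ψ→□ψ is valid. Take Rxy, Rxz and set V(ψ)={y}. Then ◇ψ at x, so □ψ at x, so ψ at z, i.e. z=y.

partial functionality: \forall x \forall y \forall z (Rxy \wedge Rxz \to y = z)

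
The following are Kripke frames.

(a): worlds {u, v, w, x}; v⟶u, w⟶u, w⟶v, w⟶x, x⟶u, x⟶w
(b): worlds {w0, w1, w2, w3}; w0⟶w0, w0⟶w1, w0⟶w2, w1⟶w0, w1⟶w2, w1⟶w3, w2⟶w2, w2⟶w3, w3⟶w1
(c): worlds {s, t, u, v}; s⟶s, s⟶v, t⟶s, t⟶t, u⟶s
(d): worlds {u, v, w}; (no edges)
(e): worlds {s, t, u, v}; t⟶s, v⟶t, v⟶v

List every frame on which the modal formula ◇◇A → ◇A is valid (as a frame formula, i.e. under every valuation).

Frame correspondent (Sahlqvist): ∀x ∀y ∀z (Rxy ∧ Ryz → Rxz) — i.e. transitivity.
(a): fails — Rxw and Rwx but not Rxx.
(b): fails — Rw1w0 and Rw0w1 but not Rw1w1.
(c): fails — Rus and Rsv but not Ruv.
(d): condition met.
(e): fails — Rvt and Rts but not Rvs.
Valid on: (d).

(d)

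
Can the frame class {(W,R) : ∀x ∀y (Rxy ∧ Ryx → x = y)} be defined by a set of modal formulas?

Any modally definable frame class is closed under surjective bounded morphisms.
The 4-cycle (worlds a,b,c,d with a→b→c→d→a) is antisymmetric. Sending even-indexed worlds to a and odd-indexed worlds to b is a surjective bounded morphism onto the two-world frame with a↔b, which is not antisymmetric.
So the class is not modally definable.

No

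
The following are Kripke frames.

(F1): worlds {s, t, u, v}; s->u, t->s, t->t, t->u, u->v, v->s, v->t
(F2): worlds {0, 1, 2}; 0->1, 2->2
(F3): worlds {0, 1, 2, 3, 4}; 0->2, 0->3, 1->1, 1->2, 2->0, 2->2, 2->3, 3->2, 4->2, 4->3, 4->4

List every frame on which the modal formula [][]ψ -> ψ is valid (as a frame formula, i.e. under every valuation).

(F3)

The schema corresponds to a generalized confluence (Geach) condition: forall x exists w (x R^2 w & x = w).
(F1): fails — at s but no w with sR²w and s=w.
(F2): fails — at 0 but no w with 0R²w and 0=w.
(F3): holds.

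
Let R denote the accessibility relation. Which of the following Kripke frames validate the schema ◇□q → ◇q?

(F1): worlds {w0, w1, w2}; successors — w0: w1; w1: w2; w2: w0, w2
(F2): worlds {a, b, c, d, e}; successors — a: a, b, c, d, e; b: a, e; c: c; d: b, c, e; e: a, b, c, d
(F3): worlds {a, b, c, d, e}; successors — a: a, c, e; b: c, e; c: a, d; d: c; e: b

(F2)

The schema corresponds to a generalized confluence (Geach) condition: ∀x ∀y (xRy → ∃w (yRw ∧ xRw)).
(F1): fails — w0Rw1 but no w with w1Rw and w0Rw.
(F2): ✓.
(F3): fails — aRe but no w with eRw and aRw.
Valid on: (F2).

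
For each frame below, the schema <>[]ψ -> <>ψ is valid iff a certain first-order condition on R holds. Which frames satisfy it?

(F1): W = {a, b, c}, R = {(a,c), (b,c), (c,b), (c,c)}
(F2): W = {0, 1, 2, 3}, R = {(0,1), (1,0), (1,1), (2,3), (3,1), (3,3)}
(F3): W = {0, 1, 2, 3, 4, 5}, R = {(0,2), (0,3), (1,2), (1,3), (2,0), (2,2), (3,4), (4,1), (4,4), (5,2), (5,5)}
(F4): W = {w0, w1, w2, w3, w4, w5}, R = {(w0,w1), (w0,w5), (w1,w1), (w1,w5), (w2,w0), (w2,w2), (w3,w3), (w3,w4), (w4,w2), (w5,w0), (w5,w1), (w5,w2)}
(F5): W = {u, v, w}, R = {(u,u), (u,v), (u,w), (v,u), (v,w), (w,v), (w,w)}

(F1), (F2), (F5)

The schema corresponds to a generalized confluence (Geach) condition: forall x forall y (xRy -> exists w (yRw & xRw)).
(F1): satisfies the condition.
(F2): satisfies the condition.
(F3): fails — 0R3 but no w with 3Rw and 0Rw.
(F4): fails — w2Rw0 but no w with w0Rw and w2Rw.
(F5): satisfies the condition.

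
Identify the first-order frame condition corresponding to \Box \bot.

□⊥ is valid iff no world has any successor (otherwise □⊥ fails at any world with one).
Conversely, on a frame with emptiness of R the schema holds at every world under every valuation.
Frame condition: \forall x \forall y \neg Rxy.

Emptiness of R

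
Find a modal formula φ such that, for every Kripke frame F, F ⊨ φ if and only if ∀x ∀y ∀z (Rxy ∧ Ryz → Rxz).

□r → □□r

A defining formula is □r → □□r (the 4 axiom).
Suppose □r→□□r is valid. Take Rxy, Ryz and set V(r)={w : Rxw}. Then □r at x, so □□r at x, so □r at y, so r at z, i.e. Rxz.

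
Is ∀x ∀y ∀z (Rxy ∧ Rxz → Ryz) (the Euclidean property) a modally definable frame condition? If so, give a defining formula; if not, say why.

Yes: it is the Euclidean property, defined by the 5 schema ◇r → □◇r.
Suppose ◇r→□◇r is valid. Take Rxy, Rxz and set V(r)={y}. Then ◇r at x, so □◇r at x, so ◇r at z, so some w with Rzw has r; w=y, i.e. Rzy. By symmetry of the argument, Ryz.

Yes, by ◇r → □◇r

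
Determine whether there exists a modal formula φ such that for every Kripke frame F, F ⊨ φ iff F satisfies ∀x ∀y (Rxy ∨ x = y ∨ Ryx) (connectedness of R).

Any modally definable frame class is closed under disjoint unions.
Take 3 disjoint single-world reflexive frames: each is trivially connected, but their disjoint union has 3 worlds with no edge between distinct components, so it is not connected.
Hence connectedness of R is not modally definable.

Not modally definable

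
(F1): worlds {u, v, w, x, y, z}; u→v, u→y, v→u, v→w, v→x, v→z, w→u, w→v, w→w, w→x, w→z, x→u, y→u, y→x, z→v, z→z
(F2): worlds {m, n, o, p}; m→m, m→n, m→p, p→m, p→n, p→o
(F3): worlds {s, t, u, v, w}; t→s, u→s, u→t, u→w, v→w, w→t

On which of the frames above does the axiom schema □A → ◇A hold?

(F1)

This is the axiom for seriality; its first-order frame correspondent is ∀x ∃y Rxy.
(F1): satisfies the condition.
(F2): fails — world n has no successor.
(F3): fails — world s has no successor.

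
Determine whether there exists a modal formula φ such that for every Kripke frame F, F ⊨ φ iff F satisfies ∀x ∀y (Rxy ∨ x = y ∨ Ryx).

No

Any modally definable frame class is closed under disjoint unions.
Take 2 disjoint single-world reflexive frames: each is trivially connected, but their disjoint union has 2 worlds with no edge between distinct components, so it is not connected.
So no modal formula (or set of formulas) defines exactly the connected frames.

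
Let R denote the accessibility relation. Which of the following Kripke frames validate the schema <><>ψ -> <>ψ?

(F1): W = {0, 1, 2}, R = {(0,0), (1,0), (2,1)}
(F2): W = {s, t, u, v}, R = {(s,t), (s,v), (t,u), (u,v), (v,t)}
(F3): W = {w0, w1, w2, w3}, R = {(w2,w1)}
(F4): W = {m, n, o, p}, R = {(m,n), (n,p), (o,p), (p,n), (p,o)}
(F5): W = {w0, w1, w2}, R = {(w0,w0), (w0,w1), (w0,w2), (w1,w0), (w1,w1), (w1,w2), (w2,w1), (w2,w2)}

The schema corresponds to a generalized confluence (Geach) condition: forall x forall y (x R^2 y -> exists w (y = w & xRw)).
(F1): fails — 2R²0 but no w with 0=w and 2Rw.
(F2): fails — sR²u but no w with u=w and sRw.
(F3): ✓.
(F4): fails — mR²p but no w with p=w and mRw.
(F5): fails — w2R²w0 but no w with w0=w and w2Rw.

(F3)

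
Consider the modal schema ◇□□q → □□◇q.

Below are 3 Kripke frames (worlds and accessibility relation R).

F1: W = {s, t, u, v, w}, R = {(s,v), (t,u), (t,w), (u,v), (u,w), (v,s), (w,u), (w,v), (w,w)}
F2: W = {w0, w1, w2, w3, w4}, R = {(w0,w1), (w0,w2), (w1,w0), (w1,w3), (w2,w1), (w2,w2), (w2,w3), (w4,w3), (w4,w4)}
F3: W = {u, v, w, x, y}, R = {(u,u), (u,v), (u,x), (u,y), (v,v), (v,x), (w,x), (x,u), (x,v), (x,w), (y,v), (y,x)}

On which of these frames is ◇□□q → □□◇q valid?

F3

Frame correspondent (Sahlqvist): ∀x ∀y ∀z ((xRy ∧ xR²z) → ∃w (yR²w ∧ zRw)) — i.e. a generalized confluence (Geach) condition.
F1: fails — uRv, uR²v but no w* with vR²w* and vRw*.
F2: fails — w0Rw1, w0R²w1 but no w with w1R²w and w1Rw.
F3: ✓.
Valid on: F3.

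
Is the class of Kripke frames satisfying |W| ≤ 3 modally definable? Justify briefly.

No

If a class were modally definable it would be closed under disjoint unions (Goldblatt–Thomason).
Any modal formula valid on each of 4 disjoint one-world frames is valid on their disjoint union (validity is preserved under disjoint unions). Each one-world frame has |W|=1≤3, but the union has |W|=4.
Hence having at most 3 worlds is not modally definable.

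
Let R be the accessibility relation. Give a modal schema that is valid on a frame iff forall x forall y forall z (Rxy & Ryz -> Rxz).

A defining formula is □s → □□s (the 4 axiom).
Suppose □s→□□s is valid. Take Rxy, Ryz and set V(s)={w : Rxw}. Then □s at x, so □□s at x, so □s at y, so s at z, i.e. Rxz.

□s → □□s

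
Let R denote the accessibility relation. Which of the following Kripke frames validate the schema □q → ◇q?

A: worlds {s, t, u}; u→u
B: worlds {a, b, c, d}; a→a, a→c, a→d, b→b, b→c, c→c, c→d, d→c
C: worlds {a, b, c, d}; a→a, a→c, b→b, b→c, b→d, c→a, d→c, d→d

This is the axiom for seriality; its first-order frame correspondent is ∀x ∃y Rxy.
A: fails — world s has no successor.
B: ✓.
C: ✓.
Valid on: B, C.

B, C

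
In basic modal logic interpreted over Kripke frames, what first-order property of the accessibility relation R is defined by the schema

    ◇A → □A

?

partial functionality: ∀x ∀y ∀z (Rxy ∧ Rxz → y = z)

Suppose ◇A→□A is valid. Take Rxy, Rxz and set V(A)={y}. Then ◇A at x, so □A at x, so A at z, i.e. z=y.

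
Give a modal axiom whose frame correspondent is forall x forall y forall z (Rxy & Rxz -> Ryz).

A defining formula is ◇r → □◇r (the 5 axiom).
Suppose ◇r→□◇r is valid. Take Rxy, Rxz and set V(r)={y}. Then ◇r at x, so □◇r at x, so ◇r at z, so some w with Rzw has r; w=y, i.e. Rzy. By symmetry of the argument, Ryz.

◇r → □◇r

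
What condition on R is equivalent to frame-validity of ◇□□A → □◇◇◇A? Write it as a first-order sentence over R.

This is a Sahlqvist (Geach-type) schema ◇^1□^2A → □^1◇^3A.
First-order correspondent: ∀x ∀y ∀z ((xRy ∧ xRz) → ∃w (yR²w ∧ zR³w)).

∀x ∀y ∀z ((xRy ∧ xRz) → ∃w (yR²w ∧ zR³w))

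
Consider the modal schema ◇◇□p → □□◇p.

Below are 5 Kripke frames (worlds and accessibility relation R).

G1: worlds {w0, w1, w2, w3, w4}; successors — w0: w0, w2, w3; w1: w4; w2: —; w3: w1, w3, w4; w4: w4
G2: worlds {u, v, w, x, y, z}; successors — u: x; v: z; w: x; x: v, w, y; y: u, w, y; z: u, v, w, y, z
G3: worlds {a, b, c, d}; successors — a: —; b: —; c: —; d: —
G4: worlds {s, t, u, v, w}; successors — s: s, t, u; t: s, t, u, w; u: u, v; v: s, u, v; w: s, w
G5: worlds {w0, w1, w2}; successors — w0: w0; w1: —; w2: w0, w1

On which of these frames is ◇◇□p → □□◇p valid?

The schema corresponds to a generalized confluence (Geach) condition: ∀x ∀y ∀z ((xR²y ∧ xR²z) → ∃w (yRw ∧ zRw)).
G1: fails — w0R²w0, w0R²w1 but no w with w0Rw and w1Rw.
G2: fails — uR²v, uR²w but no t with vRt and wRt.
G3: ✓.
G4: fails — sR²u, sR²w but no w* with uRw* and wRw*.
G5: ✓.

G3, G5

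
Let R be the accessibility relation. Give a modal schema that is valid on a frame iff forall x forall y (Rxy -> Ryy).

A defining formula is □(□ψ → ψ) (the T□ axiom).
Suppose □(□ψ→ψ) is valid. Take Rxy and set V(ψ)={w : Ryw}. Then at y, □ψ holds; since □(□ψ→ψ) at x, □ψ→ψ at y, so ψ at y, i.e. Ryy.

□(□ψ → ψ)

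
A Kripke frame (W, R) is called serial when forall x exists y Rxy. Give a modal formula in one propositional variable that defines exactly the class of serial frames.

□ψ → ◇ψ

A defining formula is □ψ → ◇ψ (the D axiom).
Suppose □ψ→◇ψ is valid. At any x set V(ψ)=W. Then □ψ at x, so ◇ψ at x, so x has a successor.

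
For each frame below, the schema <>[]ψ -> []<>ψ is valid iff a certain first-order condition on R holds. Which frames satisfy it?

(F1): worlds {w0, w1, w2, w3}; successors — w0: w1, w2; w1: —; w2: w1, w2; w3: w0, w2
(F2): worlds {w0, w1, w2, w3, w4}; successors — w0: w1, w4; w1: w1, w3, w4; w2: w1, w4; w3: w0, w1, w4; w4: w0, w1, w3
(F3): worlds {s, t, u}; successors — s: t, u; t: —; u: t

The schema corresponds to convergence: forall x forall y forall z (Rxy & Rxz -> exists w (Ryw & Rzw)).
(F1): fails — Rw0w1 and Rw0w1 but w1 and w1 have no common successor.
(F2): condition met.
(F3): fails — Rsu and Rst but u and t have no common successor.
Valid on: (F2).

(F2)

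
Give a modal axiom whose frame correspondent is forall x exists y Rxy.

The condition is seriality. The D schema □p → ◇p defines it.

□p → ◇p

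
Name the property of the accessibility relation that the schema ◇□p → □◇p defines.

convergence: ∀x ∀y ∀z (Rxy ∧ Rxz → ∃w (Ryw ∧ Rzw))

Suppose ◇□p→□◇p is valid. Take Rxy, Rxz and set V(p)={w : Ryw}. Then □p at y so ◇□p at x, so □◇p at x, so ◇p at z, giving w with Rzw and Ryw.
Conversely, on a frame with convergence the schema holds at every world under every valuation.
Frame condition: ∀x ∀y ∀z (Rxy ∧ Rxz → ∃w (Ryw ∧ Rzw)).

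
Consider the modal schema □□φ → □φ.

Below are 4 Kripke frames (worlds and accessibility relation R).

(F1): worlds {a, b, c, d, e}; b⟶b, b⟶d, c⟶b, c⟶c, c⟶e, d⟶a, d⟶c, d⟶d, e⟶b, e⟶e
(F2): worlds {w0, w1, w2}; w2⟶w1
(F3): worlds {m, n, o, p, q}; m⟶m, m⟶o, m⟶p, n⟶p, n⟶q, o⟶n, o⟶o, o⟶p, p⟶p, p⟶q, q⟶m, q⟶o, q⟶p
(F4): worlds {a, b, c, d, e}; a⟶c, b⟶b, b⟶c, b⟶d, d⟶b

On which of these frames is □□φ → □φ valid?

(F1), (F3)

The schema corresponds to density: ∀x ∀y (Rxy → ∃z (Rxz ∧ Rzy)).
(F1): satisfies the condition.
(F2): fails — Rw2w1 but no z with Rw2z and Rzw1.
(F3): satisfies the condition.
(F4): fails — Rac but no z with Raz and Rzc.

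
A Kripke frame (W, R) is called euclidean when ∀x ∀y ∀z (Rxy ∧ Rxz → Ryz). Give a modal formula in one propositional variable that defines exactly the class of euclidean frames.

A defining formula is ◇p → □◇p (the 5 axiom).
Suppose ◇p→□◇p is valid. Take Rxy, Rxz and set V(p)={y}. Then ◇p at x, so □◇p at x, so ◇p at z, so some w with Rzw has p; w=y, i.e. Rzy. By symmetry of the argument, Ryz.

◇p → □◇p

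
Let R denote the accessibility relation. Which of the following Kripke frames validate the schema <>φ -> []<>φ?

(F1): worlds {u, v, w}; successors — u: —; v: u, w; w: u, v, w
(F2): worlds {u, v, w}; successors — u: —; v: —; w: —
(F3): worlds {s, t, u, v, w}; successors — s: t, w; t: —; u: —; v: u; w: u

(F2)

Frame correspondent (Sahlqvist): forall x forall y forall z (Rxy & Rxz -> Ryz) — i.e. the Euclidean property.
(F1): fails — Rvu and Rvw but not Ruw.
(F2): condition met.
(F3): fails — Rsw and Rsw but not Rww.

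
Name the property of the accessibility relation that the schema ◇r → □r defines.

This schema is the CD axiom.
It corresponds to partial functionality: ∀x ∀y ∀z (Rxy ∧ Rxz → y = z).

partial functionality: ∀x ∀y ∀z (Rxy ∧ Rxz → y = z)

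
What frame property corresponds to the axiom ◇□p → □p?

Replacing p by ¬p and contraposing gives the equivalent schema ◇p → □◇p.
Suppose ◇p→□◇p is valid. Take Rxy, Rxz and set V(p)={y}. Then ◇p at x, so □◇p at x, so ◇p at z, so some w with Rzw has p; w=y, i.e. Rzy. By symmetry of the argument, Ryz.

The Euclidean property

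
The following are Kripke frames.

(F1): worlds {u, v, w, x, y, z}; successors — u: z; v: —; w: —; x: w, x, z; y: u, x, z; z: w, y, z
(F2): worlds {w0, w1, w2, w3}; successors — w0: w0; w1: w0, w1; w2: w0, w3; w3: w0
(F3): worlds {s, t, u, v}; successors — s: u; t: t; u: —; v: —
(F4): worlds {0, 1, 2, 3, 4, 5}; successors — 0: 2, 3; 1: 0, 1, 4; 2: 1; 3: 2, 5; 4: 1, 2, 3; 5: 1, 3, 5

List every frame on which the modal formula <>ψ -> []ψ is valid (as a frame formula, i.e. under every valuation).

The schema corresponds to partial functionality: forall x forall y forall z (Rxy & Rxz -> y = z).
(F1): fails — x sees both w and x.
(F2): fails — w1 sees both w0 and w1.
(F3): condition met.
(F4): fails — 0 sees both 2 and 3.

(F3)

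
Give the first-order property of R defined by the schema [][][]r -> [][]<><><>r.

forall x forall z (x R^2 z -> exists w (x R^3 w & z R^3 w))

This is a Sahlqvist (Geach-type) schema ◇^0□^3r → □^2◇^3r.
Minimal-valuation argument: fix x; take any y with xR^0y and any z with xR^2z. Set V(r) to the set of worlds R-reachable from y in exactly 3 steps. Then □^3r holds at y, so the antecedent holds at x; validity forces ◇^3r at z, giving a w with zR^3w and yR^3w.
First-order correspondent: forall x forall z (x R^2 z -> exists w (x R^3 w & z R^3 w)).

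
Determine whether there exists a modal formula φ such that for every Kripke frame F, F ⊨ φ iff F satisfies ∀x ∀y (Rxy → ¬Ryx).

If a class were modally definable it would be closed under surjective bounded morphisms (Goldblatt–Thomason).
The 5-cycle (worlds a,b,c,d,e with a→b→c→d→e→a) is asymmetric. Mapping every world to a single reflexive point • is a surjective bounded morphism, and the reflexive point is not asymmetric (R•• but asymmetry requires ¬R••).
So no modal formula (or set of formulas) defines exactly the asymmetric frames.

Not modally definable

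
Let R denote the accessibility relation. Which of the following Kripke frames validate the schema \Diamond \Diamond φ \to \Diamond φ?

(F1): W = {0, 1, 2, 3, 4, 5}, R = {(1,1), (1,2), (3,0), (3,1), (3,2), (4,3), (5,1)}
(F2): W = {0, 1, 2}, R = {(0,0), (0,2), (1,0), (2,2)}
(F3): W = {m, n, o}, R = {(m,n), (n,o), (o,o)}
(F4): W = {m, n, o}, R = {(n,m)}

The schema corresponds to transitivity: \forall x \forall y \forall z (Rxy \wedge Ryz \to Rxz).
(F1): fails — R43 and R32 but not R42.
(F2): fails — R10 and R02 but not R12.
(F3): fails — Rmn and Rno but not Rmo.
(F4): holds.

(F4)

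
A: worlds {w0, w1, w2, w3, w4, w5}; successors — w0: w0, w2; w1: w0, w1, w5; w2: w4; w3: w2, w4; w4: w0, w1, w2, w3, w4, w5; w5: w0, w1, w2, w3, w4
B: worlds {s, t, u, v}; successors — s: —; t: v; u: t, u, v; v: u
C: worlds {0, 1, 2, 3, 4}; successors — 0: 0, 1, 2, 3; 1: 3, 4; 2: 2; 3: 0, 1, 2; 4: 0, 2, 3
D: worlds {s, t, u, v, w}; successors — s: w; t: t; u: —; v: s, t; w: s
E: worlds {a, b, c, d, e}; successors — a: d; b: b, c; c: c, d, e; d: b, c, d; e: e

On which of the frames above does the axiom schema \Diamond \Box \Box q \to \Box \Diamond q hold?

Frame correspondent (Sahlqvist): \forall x \forall y \forall z ((xRy \wedge xRz) \to \exists w (y R^2 w \wedge zRw)) — i.e. a generalized confluence (Geach) condition.
A: condition met.
B: fails — uRt, uRt but no w with tR²w and tRw.
C: fails — 0R2, 0R1 but no w with 2R²w and 1Rw.
D: fails — sRw, sRw but no w* with wR²w* and wRw*.
E: fails — cRe, cRd but no w with eR²w and dRw.

A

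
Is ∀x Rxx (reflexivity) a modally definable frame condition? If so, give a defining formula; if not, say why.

Definable; □p → p defines it

This is a Sahlqvist condition; the T axiom □p → p defines it.
Suppose □p→p is valid. At any x set V(p)={w : Rxw}. Then □p holds at x, so p holds at x, i.e. Rxx.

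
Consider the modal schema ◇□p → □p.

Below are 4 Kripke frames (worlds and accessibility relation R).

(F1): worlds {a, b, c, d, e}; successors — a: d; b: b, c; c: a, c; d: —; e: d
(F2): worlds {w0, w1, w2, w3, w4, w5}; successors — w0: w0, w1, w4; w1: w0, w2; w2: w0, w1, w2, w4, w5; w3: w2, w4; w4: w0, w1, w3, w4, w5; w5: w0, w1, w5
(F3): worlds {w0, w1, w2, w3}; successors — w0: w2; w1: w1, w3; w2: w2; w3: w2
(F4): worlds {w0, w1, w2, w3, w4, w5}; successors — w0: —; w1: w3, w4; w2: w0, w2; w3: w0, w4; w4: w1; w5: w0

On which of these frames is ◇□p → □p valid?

Frame correspondent (Sahlqvist): ∀x ∀y ∀z (Rxy ∧ Rxz → Ryz) — i.e. the Euclidean property.
(F1): fails — Rad and Rad but not Rdd.
(F2): fails — Rw0w1 and Rw0w1 but not Rw1w1.
(F3): fails — Rw1w3 and Rw1w1 but not Rw3w1.
(F4): fails — Rw1w3 and Rw1w3 but not Rw3w3.

none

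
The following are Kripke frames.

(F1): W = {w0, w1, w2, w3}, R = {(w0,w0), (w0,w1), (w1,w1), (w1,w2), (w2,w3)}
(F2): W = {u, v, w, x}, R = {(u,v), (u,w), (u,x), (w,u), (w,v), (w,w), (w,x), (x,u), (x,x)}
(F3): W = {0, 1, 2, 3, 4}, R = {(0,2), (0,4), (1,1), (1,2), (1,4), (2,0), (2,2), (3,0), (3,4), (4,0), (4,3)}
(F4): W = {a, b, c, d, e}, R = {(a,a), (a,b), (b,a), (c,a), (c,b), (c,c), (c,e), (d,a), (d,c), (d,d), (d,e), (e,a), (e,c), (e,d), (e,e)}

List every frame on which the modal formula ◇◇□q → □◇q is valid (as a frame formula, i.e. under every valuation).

(F4)

The schema corresponds to a generalized confluence (Geach) condition: ∀x ∀y ∀z ((xR²y ∧ xRz) → ∃w (yRw ∧ zRw)).
(F1): fails — w0R²w2, w0Rw0 but no w with w2Rw and w0Rw.
(F2): fails — uR²u, uRv but no t with uRt and vRt.
(F3): fails — 0R²0, 0R4 but no w with 0Rw and 4Rw.
(F4): condition met.
Valid on: (F4).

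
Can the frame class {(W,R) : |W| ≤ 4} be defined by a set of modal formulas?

Not definable by any modal formula

If a class were modally definable it would be closed under disjoint unions (Goldblatt–Thomason).
Any modal formula valid on each of 5 disjoint one-world frames is valid on their disjoint union (validity is preserved under disjoint unions). Each one-world frame has |W|=1≤4, but the union has |W|=5.
So no modal formula (or set of formulas) defines exactly the |W|≤4 frames.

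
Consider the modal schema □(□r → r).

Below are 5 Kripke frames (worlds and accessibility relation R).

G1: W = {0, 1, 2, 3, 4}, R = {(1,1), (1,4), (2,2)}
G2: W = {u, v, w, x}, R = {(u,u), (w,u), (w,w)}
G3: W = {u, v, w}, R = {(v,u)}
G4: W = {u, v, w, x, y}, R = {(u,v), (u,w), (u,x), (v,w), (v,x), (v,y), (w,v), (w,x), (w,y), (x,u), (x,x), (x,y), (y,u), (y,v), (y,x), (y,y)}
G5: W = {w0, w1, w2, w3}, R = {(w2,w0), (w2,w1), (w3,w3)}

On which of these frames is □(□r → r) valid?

The schema corresponds to shift-reflexivity: ∀x ∀y (Rxy → Ryy).
G1: fails — R14 but not R44.
G2: satisfies the condition.
G3: fails — Rvu but not Ruu.
G4: fails — Ruv but not Rvv.
G5: fails — Rw2w0 but not Rw0w0.

G2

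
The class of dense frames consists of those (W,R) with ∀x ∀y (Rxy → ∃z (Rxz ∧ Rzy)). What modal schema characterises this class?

This is density; the standard corresponding axiom is C4: □□ψ → □ψ.

□□ψ → □ψ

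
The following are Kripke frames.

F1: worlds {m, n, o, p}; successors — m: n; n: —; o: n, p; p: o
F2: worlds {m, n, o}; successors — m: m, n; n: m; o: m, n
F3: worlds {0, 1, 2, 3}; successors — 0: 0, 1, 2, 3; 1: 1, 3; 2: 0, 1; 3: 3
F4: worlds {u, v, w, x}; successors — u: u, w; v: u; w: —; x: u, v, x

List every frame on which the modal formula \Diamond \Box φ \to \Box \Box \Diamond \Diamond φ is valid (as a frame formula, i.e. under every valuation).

F2

The schema corresponds to a generalized confluence (Geach) condition: \forall x \forall y \forall z ((xRy \wedge x R^2 z) \to \exists w (yRw \wedge z R^2 w)).
F1: fails — oRn, oR²o but no w with nRw and oR²w.
F2: ✓.
F3: fails — 0R2, 0R²3 but no w with 2Rw and 3R²w.
F4: fails — uRu, uR²w but no t with uRt and wR²t.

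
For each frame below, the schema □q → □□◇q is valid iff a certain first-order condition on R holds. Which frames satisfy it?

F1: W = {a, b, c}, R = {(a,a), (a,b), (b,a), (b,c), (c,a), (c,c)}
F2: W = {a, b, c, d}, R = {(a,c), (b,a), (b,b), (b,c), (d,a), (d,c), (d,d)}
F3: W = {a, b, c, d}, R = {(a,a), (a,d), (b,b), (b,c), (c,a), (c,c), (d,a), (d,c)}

The schema corresponds to a generalized confluence (Geach) condition: ∀x ∀z (xR²z → ∃w (xRw ∧ zRw)).
F1: condition met.
F2: fails — bR²c but no w with bRw and cRw.
F3: fails — bR²a but no w with bRw and aRw.

F1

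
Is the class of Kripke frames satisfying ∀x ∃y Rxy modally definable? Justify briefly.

Yes — defined by □r → ◇r

The condition is seriality. A defining modal formula is □r → ◇r.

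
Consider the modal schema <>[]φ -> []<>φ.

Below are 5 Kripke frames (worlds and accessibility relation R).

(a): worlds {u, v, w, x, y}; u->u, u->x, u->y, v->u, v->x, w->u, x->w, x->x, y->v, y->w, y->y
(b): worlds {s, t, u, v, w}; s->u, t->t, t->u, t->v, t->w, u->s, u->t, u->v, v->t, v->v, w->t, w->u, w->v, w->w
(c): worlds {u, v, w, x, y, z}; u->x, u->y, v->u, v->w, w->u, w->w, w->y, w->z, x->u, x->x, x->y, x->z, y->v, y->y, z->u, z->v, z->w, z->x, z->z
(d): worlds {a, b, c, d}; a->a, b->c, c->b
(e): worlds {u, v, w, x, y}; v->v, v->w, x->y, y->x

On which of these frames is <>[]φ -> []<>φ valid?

(d)

The schema corresponds to convergence: forall x forall y forall z (Rxy & Rxz -> exists w (Ryw & Rzw)).
(a): fails — Rxw and Rxx but w and x have no common successor.
(b): fails — Ruv and Rus but v and s have no common successor.
(c): fails — Ryv and Ryy but v and y have no common successor.
(d): ✓.
(e): fails — Rvv and Rvw but v and w have no common successor.
Valid on: (d).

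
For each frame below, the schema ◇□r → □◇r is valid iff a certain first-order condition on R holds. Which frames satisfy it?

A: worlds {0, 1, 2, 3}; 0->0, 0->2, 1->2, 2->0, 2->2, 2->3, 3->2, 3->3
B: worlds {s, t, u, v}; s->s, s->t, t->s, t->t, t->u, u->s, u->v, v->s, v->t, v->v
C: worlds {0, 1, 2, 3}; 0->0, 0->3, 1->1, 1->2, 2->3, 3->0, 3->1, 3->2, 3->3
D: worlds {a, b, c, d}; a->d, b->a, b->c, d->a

Frame correspondent (Sahlqvist): ∀x ∀y ∀z (Rxy ∧ Rxz → ∃w (Ryw ∧ Rzw)) — i.e. convergence.
A: condition met.
B: condition met.
C: fails — R12 and R11 but 2 and 1 have no common successor.
D: fails — Rba and Rbc but a and c have no common successor.

A, B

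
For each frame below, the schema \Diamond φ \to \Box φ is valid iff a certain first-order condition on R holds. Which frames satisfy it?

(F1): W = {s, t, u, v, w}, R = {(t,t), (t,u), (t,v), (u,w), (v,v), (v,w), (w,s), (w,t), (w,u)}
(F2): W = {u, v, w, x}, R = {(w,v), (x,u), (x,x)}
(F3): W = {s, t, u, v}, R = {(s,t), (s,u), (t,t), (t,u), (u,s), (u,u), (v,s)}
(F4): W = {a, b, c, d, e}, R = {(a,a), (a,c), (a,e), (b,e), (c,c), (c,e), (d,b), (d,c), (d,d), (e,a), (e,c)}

The schema corresponds to partial functionality: \forall x \forall y \forall z (Rxy \wedge Rxz \to y = z).
(F1): fails — t sees both t and u.
(F2): fails — x sees both u and x.
(F3): fails — s sees both t and u.
(F4): fails — a sees both a and c.

none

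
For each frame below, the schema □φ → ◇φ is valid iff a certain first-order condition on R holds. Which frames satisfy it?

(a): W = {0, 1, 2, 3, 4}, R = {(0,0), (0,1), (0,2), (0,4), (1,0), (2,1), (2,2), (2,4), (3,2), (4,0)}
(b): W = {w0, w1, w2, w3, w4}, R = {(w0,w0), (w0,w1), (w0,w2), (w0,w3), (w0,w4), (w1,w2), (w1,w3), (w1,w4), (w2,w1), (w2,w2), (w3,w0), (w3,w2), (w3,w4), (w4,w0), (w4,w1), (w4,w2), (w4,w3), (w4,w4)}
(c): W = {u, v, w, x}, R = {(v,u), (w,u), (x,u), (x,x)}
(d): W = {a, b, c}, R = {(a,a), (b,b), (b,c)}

This is the axiom for seriality; its first-order frame correspondent is ∀x ∃y Rxy.
(a): holds.
(b): holds.
(c): fails — world u has no successor.
(d): fails — world c has no successor.

(a), (b)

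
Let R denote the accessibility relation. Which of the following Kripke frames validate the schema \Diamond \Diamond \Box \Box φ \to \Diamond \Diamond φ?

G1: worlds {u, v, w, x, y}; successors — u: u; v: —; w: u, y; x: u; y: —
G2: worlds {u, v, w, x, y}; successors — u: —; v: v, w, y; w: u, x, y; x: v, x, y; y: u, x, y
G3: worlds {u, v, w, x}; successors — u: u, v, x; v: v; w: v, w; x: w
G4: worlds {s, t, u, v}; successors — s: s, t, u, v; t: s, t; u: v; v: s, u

G1, G3, G4

Frame correspondent (Sahlqvist): \forall x \forall y (x R^2 y \to \exists w (y R^2 w \wedge x R^2 w)) — i.e. a generalized confluence (Geach) condition.
G1: condition met.
G2: fails — vR²u but no t with uR²t and vR²t.
G3: condition met.
G4: condition met.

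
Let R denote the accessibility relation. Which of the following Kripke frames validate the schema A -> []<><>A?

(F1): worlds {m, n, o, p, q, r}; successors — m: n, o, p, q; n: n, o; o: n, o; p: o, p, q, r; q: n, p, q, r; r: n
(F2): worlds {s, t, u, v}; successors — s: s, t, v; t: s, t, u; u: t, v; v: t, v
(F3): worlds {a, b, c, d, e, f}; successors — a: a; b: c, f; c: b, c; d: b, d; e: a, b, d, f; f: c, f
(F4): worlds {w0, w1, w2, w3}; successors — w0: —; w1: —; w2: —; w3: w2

(F2)

The schema corresponds to a generalized confluence (Geach) condition: forall x forall z (xRz -> exists w (x = w & z R^2 w)).
(F1): fails — mRn but no w with m=w and nR²w.
(F2): holds.
(F3): fails — dRb but no w with d=w and bR²w.
(F4): fails — w3Rw2 but no w with w3=w and w2R²w.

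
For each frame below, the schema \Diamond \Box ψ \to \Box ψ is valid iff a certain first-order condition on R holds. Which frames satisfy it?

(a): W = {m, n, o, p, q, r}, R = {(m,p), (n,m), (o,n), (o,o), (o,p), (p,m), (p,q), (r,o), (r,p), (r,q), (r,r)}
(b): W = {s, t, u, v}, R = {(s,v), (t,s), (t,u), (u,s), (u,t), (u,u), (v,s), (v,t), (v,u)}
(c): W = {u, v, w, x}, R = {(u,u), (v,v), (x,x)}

(c)

The schema corresponds to the Euclidean property: \forall x \forall y \forall z (Rxy \wedge Rxz \to Ryz).
(a): fails — Rmp and Rmp but not Rpp.
(b): fails — Rsv and Rsv but not Rvv.
(c): holds.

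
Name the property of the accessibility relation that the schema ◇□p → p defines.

Symmetry

This is frame-equivalent to p → □◇p (substitute ¬p for p and contrapose).
Suppose p→□◇p is valid. Take Rxy and set V(p)={x}. Then p at x, so □◇p at x, so ◇p at y, so some z with Ryz has p; z=x, i.e. Ryx.
Conversely, on a frame with symmetry the schema holds at every world under every valuation.
Frame condition: ∀x ∀y (Rxy → Ryx).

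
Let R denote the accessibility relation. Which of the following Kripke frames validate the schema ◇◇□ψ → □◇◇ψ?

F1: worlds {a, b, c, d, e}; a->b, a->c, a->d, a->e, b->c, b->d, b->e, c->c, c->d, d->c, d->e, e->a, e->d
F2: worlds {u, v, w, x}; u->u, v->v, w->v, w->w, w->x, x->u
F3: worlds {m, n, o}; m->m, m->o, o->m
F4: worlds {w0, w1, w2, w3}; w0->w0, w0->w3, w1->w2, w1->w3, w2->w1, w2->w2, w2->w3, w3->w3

F1, F3, F4

This is the axiom for a generalized confluence (Geach) condition; its first-order frame correspondent is ∀x ∀y ∀z ((xR²y ∧ xRz) → ∃w (yRw ∧ zR²w)).
F1: condition met.
F2: fails — wR²u, wRv but no t with uRt and vR²t.
F3: condition met.
F4: condition met.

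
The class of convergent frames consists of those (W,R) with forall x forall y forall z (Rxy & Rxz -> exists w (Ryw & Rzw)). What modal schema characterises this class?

The condition is convergence. The .2 schema ◇□r → □◇r defines it.
Suppose ◇□r→□◇r is valid. Take Rxy, Rxz and set V(r)={w : Ryw}. Then □r at y so ◇□r at x, so □◇r at x, so ◇r at z, giving w with Rzw and Ryw.

◇□r → □◇r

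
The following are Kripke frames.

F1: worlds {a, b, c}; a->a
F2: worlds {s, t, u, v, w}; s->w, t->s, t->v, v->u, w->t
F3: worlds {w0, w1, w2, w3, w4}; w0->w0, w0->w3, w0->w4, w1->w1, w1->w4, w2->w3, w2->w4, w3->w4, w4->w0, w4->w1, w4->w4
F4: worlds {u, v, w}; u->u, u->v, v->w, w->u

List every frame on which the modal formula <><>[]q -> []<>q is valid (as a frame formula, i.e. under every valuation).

F1, F3

The schema corresponds to a generalized confluence (Geach) condition: forall x forall y forall z ((x R^2 y & xRz) -> exists w (yRw & zRw)).
F1: condition met.
F2: fails — sR²t, sRw but no w* with tRw* and wRw*.
F3: condition met.
F4: fails — uR²u, uRv but no t with uRt and vRt.
Valid on: F1, F3.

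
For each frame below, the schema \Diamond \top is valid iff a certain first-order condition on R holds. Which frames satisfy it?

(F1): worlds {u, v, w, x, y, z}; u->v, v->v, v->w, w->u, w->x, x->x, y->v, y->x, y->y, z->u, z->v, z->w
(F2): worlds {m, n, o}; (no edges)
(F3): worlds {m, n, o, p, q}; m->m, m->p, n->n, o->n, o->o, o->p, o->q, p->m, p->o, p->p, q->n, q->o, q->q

This is the axiom for seriality; its first-order frame correspondent is \forall x \exists y Rxy.
(F1): satisfies the condition.
(F2): fails — world m has no successor.
(F3): satisfies the condition.

(F1), (F3)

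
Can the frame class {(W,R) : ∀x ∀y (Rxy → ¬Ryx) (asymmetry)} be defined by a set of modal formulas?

Any modally definable frame class is closed under surjective bounded morphisms.
The 4-cycle (worlds s,t,u,v with s→t→u→v→s) is asymmetric. Mapping every world to a single reflexive point • is a surjective bounded morphism, and the reflexive point is not asymmetric (R•• but asymmetry requires ¬R••).
So the class is not modally definable.

Not definable by any modal formula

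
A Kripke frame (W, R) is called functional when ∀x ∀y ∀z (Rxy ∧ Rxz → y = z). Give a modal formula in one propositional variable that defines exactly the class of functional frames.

◇ψ → □ψ

A defining formula is ◇ψ → □ψ (the CD axiom).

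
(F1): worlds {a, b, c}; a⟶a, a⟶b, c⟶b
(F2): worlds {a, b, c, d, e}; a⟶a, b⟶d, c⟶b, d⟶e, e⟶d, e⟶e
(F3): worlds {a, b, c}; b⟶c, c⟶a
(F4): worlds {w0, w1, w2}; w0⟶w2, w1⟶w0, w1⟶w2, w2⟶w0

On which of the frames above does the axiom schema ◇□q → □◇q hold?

The schema corresponds to convergence: ∀x ∀y ∀z (Rxy ∧ Rxz → ∃w (Ryw ∧ Rzw)).
(F1): fails — Raa and Rab but a and b have no common successor.
(F2): satisfies the condition.
(F3): fails — Rca and Rca but a and a have no common successor.
(F4): fails — Rw1w2 and Rw1w0 but w2 and w0 have no common successor.
Valid on: (F2).

(F2)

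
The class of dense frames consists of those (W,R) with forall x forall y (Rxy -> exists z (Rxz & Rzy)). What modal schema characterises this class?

□□p → □p

The condition is density. The C4 schema □□p → □p defines it.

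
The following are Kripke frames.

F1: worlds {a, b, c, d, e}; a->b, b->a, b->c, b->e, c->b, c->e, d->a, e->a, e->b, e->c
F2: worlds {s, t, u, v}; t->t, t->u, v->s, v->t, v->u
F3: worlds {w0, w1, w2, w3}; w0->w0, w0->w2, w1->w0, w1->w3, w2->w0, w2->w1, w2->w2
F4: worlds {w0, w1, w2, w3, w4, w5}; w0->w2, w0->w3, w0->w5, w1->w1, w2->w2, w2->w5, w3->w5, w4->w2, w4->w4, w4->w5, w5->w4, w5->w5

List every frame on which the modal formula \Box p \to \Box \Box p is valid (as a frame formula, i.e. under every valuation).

The schema corresponds to transitivity: \forall x \forall y \forall z (Rxy \wedge Ryz \to Rxz).
F1: fails — Rbc and Rcb but not Rbb.
F2: condition met.
F3: fails — Rw1w0 and Rw0w2 but not Rw1w2.
F4: fails — Rw3w5 and Rw5w4 but not Rw3w4.
Valid on: F2.

F2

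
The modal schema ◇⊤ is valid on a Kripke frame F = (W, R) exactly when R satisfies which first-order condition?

◇⊤ holds at w iff w has a successor, so frame-validity of ◇⊤ is exactly seriality. Equivalently via □p → ◇p:
Suppose □p→◇p is valid. At any x set V(p)=W. Then □p at x, so ◇p at x, so x has a successor.

Seriality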